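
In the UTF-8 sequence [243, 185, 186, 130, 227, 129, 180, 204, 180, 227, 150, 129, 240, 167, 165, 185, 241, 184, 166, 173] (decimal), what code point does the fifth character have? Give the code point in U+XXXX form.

U+27979

Offset 0: leading byte 0xF3 = 11110011 → 4-byte char #1 = F3 B9 BA 82.
Offset 4: leading byte 0xE3 = 11100011 → 3-byte char #2 = E3 81 B4.
Offset 7: leading byte 0xCC = 11001100 → 2-byte char #3 = CC B4.
Offset 9: leading byte 0xE3 = 11100011 → 3-byte char #4 = E3 96 81.
Offset 12: leading byte 0xF0 = 11110000 → 4-byte char #5 = F0 A7 A5 B9.
Leading byte 0xF0 = 11110000 matches 11110xxx → 4-byte sequence.
Byte 1: 0xF0 = 11110000, payload 000 (3 bits).
Byte 2: 0xA7 = 10100111 (10xxxxxx ✓), payload 100111.
Byte 3: 0xA5 = 10100101 (10xxxxxx ✓), payload 100101.
Byte 4: 0xB9 = 10111001 (10xxxxxx ✓), payload 111001.
Concatenate: 000100111100101111001 = 0x27979 (21 bits → U+27979).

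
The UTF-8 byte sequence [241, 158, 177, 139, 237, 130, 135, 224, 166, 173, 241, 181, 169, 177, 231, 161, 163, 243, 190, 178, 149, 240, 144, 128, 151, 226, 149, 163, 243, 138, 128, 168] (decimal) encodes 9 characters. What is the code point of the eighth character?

Offset 0: leading byte 0xF1 = 11110001 → 4-byte char #1 = F1 9E B1 8B.
Offset 4: leading byte 0xED = 11101101 → 3-byte char #2 = ED 82 87.
Offset 7: leading byte 0xE0 = 11100000 → 3-byte char #3 = E0 A6 AD.
Offset 10: leading byte 0xF1 = 11110001 → 4-byte char #4 = F1 B5 A9 B1.
Offset 14: leading byte 0xE7 = 11100111 → 3-byte char #5 = E7 A1 A3.
Offset 17: leading byte 0xF3 = 11110011 → 4-byte char #6 = F3 BE B2 95.
Offset 21: leading byte 0xF0 = 11110000 → 4-byte char #7 = F0 90 80 97.
Offset 25: leading byte 0xE2 = 11100010 → 3-byte char #8 = E2 95 A3.
Leading byte 0xE2 = 11100010 matches 1110xxxx → 3-byte sequence.
Byte 1: 0xE2 = 11100010, payload 0010 (4 bits).
Byte 2: 0x95 = 10010101 (10xxxxxx ✓), payload 010101.
Byte 3: 0xA3 = 10100011 (10xxxxxx ✓), payload 100011.
Concatenate: 0010010101100011 = 0x2563 (16 bits → U+2563).

U+2563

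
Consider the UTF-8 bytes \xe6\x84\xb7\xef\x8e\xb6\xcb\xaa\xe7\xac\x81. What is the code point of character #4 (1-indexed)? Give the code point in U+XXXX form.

U+7B01

Offset 0: leading byte 0xE6 = 11100110 → 3-byte char #1 = E6 84 B7.
Offset 3: leading byte 0xEF = 11101111 → 3-byte char #2 = EF 8E B6.
Offset 6: leading byte 0xCB = 11001011 → 2-byte char #3 = CB AA.
Offset 8: leading byte 0xE7 = 11100111 → 3-byte char #4 = E7 AC 81.
Leading byte 0xE7 = 11100111 matches 1110xxxx → 3-byte sequence.
Byte 1: 0xE7 = 11100111, payload 0111 (4 bits).
Byte 2: 0xAC = 10101100 (10xxxxxx ✓), payload 101100.
Byte 3: 0x81 = 10000001 (10xxxxxx ✓), payload 000001.
Concatenate: 0111101100000001 = 0x7B01 (16 bits → U+7B01).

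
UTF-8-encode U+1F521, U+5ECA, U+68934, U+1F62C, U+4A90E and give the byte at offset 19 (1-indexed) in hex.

1-indexed offset 19 is 0-indexed offset 18.
U+1F521 → 4-byte form F0 9F 94 A1 at offsets 0–3.
U+5ECA → 3-byte form E5 BB 8A at offsets 4–6.
U+68934 → 4-byte form F1 A8 A4 B4 at offsets 7–10.
U+1F62C → 4-byte form F0 9F 98 AC at offsets 11–14.
U+4A90E → 4-byte form F1 8A A4 8E at offsets 15–18.
Offset 18 falls in char 5's range; it's byte 4 of F1 8A A4 8E = 0x8E.

0x8E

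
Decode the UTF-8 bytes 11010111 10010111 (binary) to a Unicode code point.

Leading byte 0xD7 = 11010111 matches 110xxxxx → 2-byte sequence.
Byte 1: 0xD7 = 11010111, payload 10111 (5 bits).
Byte 2: 0x97 = 10010111 (10xxxxxx ✓), payload 010111.
Concatenate: 10111010111 = 0x5D7 (11 bits → U+05D7).

U+05D7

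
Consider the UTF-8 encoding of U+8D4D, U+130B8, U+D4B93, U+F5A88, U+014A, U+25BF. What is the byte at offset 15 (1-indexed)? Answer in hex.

1-indexed offset 15 is 0-indexed offset 14.
U+8D4D → 3-byte form E8 B5 8D at offsets 0–2.
U+130B8 → 4-byte form F0 93 82 B8 at offsets 3–6.
U+D4B93 → 4-byte form F3 94 AE 93 at offsets 7–10.
U+F5A88 → 4-byte form F3 B5 AA 88 at offsets 11–14.
Offset 14 falls in char 4's range; it's byte 4 of F3 B5 AA 88 = 0x88.

0x88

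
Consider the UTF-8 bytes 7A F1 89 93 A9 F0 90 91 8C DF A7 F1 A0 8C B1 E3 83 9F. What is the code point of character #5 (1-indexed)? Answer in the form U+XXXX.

Offset 0: leading byte 0x7A = 01111010 → 1-byte char #1 = 7A.
Offset 1: leading byte 0xF1 = 11110001 → 4-byte char #2 = F1 89 93 A9.
Offset 5: leading byte 0xF0 = 11110000 → 4-byte char #3 = F0 90 91 8C.
Offset 9: leading byte 0xDF = 11011111 → 2-byte char #4 = DF A7.
Offset 11: leading byte 0xF1 = 11110001 → 4-byte char #5 = F1 A0 8C B1.
Leading byte 0xF1 = 11110001 matches 11110xxx → 4-byte sequence.
Byte 1: 0xF1 = 11110001, payload 001 (3 bits).
Byte 2: 0xA0 = 10100000 (10xxxxxx ✓), payload 100000.
Byte 3: 0x8C = 10001100 (10xxxxxx ✓), payload 001100.
Byte 4: 0xB1 = 10110001 (10xxxxxx ✓), payload 110001.
Concatenate: 001100000001100110001 = 0x60331 (21 bits → U+60331).

U+60331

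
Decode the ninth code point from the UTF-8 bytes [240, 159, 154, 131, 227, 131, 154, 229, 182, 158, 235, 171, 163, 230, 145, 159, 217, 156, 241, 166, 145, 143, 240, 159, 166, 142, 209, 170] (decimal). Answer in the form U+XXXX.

U+046A

Offset 0: leading byte 0xF0 = 11110000 → 4-byte char #1 = F0 9F 9A 83.
Offset 4: leading byte 0xE3 = 11100011 → 3-byte char #2 = E3 83 9A.
Offset 7: leading byte 0xE5 = 11100101 → 3-byte char #3 = E5 B6 9E.
Offset 10: leading byte 0xEB = 11101011 → 3-byte char #4 = EB AB A3.
Offset 13: leading byte 0xE6 = 11100110 → 3-byte char #5 = E6 91 9F.
Offset 16: leading byte 0xD9 = 11011001 → 2-byte char #6 = D9 9C.
Offset 18: leading byte 0xF1 = 11110001 → 4-byte char #7 = F1 A6 91 8F.
Offset 22: leading byte 0xF0 = 11110000 → 4-byte char #8 = F0 9F A6 8E.
Offset 26: leading byte 0xD1 = 11010001 → 2-byte char #9 = D1 AA.
Leading byte 0xD1 = 11010001 matches 110xxxxx → 2-byte sequence.
Byte 1: 0xD1 = 11010001, payload 10001 (5 bits).
Byte 2: 0xAA = 10101010 (10xxxxxx ✓), payload 101010.
Concatenate: 10001101010 = 0x46A (11 bits → U+046A).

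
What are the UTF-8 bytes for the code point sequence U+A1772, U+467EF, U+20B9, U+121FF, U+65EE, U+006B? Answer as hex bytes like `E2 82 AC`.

F2 A1 9D B2 F1 86 9F AF E2 82 B9 F0 92 87 BF E6 97 AE 6B

U+A1772: 4-byte form → F2 A1 9D B2.
U+467EF: 4-byte form → F1 86 9F AF.
U+20B9: 3-byte form → E2 82 B9.
U+121FF: 4-byte form → F0 92 87 BF.
U+65EE: 3-byte form → E6 97 AE.
U+006B: 1-byte form → 6B.
Concatenated (19 bytes): F2 A1 9D B2 F1 86 9F AF E2 82 B9 F0 92 87 BF E6 97 AE 6B.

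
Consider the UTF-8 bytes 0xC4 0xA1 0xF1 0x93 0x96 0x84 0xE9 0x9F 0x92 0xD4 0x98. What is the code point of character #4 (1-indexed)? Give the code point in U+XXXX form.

Offset 0: leading byte 0xC4 = 11000100 → 2-byte char #1 = C4 A1.
Offset 2: leading byte 0xF1 = 11110001 → 4-byte char #2 = F1 93 96 84.
Offset 6: leading byte 0xE9 = 11101001 → 3-byte char #3 = E9 9F 92.
Offset 9: leading byte 0xD4 = 11010100 → 2-byte char #4 = D4 98.
Leading byte 0xD4 = 11010100 matches 110xxxxx → 2-byte sequence.
Byte 1: 0xD4 = 11010100, payload 10100 (5 bits).
Byte 2: 0x98 = 10011000 (10xxxxxx ✓), payload 011000.
Concatenate: 10100011000 = 0x518 (11 bits → U+0518).

U+0518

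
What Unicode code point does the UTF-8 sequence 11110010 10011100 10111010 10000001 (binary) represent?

U+9CE81

Leading byte 0xF2 = 11110010 matches 11110xxx → 4-byte sequence.
Byte 1: 0xF2 = 11110010, payload 010 (3 bits).
Byte 2: 0x9C = 10011100 (10xxxxxx ✓), payload 011100.
Byte 3: 0xBA = 10111010 (10xxxxxx ✓), payload 111010.
Byte 4: 0x81 = 10000001 (10xxxxxx ✓), payload 000001.
Concatenate: 010011100111010000001 = 0x9CE81 (21 bits → U+9CE81).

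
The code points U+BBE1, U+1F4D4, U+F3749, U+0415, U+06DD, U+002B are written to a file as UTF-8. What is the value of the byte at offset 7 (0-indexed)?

U+BBE1 → 3-byte form EB AF A1 at offsets 0–2.
U+1F4D4 → 4-byte form F0 9F 93 94 at offsets 3–6.
U+F3749 → 4-byte form F3 B3 9D 89 at offsets 7–10.
Offset 7 falls in char 3's range; it's byte 1 of F3 B3 9D 89 = 0xF3.

0xF3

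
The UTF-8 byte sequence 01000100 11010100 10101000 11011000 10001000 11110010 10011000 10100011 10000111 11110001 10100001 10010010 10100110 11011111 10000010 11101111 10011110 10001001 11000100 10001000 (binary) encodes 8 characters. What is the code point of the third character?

Offset 0: leading byte 0x44 = 01000100 → 1-byte char #1 = 44.
Offset 1: leading byte 0xD4 = 11010100 → 2-byte char #2 = D4 A8.
Offset 3: leading byte 0xD8 = 11011000 → 2-byte char #3 = D8 88.
Leading byte 0xD8 = 11011000 matches 110xxxxx → 2-byte sequence.
Byte 1: 0xD8 = 11011000, payload 11000 (5 bits).
Byte 2: 0x88 = 10001000 (10xxxxxx ✓), payload 001000.
Concatenate: 11000001000 = 0x608 (11 bits → U+0608).

U+0608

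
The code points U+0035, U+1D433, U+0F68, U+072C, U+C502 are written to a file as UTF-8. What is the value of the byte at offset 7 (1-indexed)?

0xBD

1-indexed offset 7 is 0-indexed offset 6.
U+0035 → 1-byte form 35 at offsets 0–0.
U+1D433 → 4-byte form F0 9D 90 B3 at offsets 1–4.
U+0F68 → 3-byte form E0 BD A8 at offsets 5–7.
Offset 6 falls in char 3's range; it's byte 2 of E0 BD A8 = 0xBD.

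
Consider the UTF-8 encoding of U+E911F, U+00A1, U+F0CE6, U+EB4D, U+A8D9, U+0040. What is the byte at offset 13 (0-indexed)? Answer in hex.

0xEA

U+E911F → 4-byte form F3 A9 84 9F at offsets 0–3.
U+00A1 → 2-byte form C2 A1 at offsets 4–5.
U+F0CE6 → 4-byte form F3 B0 B3 A6 at offsets 6–9.
U+EB4D → 3-byte form EE AD 8D at offsets 10–12.
U+A8D9 → 3-byte form EA A3 99 at offsets 13–15.
Offset 13 falls in char 5's range; it's byte 1 of EA A3 99 = 0xEA.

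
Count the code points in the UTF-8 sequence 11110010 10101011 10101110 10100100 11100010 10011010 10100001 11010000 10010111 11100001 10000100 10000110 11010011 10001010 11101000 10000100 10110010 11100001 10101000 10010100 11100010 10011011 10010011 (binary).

8

Byte at offset 0: 0xF2 = 11110010 → 4-byte char (#1). Advance 4.
Byte at offset 4: 0xE2 = 11100010 → 3-byte char (#2). Advance 3.
Byte at offset 7: 0xD0 = 11010000 → 2-byte char (#3). Advance 2.
Byte at offset 9: 0xE1 = 11100001 → 3-byte char (#4). Advance 3.
Byte at offset 12: 0xD3 = 11010011 → 2-byte char (#5). Advance 2.
Byte at offset 14: 0xE8 = 11101000 → 3-byte char (#6). Advance 3.
Byte at offset 17: 0xE1 = 11100001 → 3-byte char (#7). Advance 3.
Byte at offset 20: 0xE2 = 11100010 → 3-byte char (#8). Advance 3.
Reached end at offset 23 after 8 code points.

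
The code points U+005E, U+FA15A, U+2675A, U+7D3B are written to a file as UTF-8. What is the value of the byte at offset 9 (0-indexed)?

0xE7

U+005E → 1-byte form 5E at offsets 0–0.
U+FA15A → 4-byte form F3 BA 85 9A at offsets 1–4.
U+2675A → 4-byte form F0 A6 9D 9A at offsets 5–8.
U+7D3B → 3-byte form E7 B4 BB at offsets 9–11.
Offset 9 falls in char 4's range; it's byte 1 of E7 B4 BB = 0xE7.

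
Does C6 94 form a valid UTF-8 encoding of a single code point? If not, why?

Leading byte 0xC6 = 11000110 → 2-byte form.
Continuation bytes 0x94=10010100 all match 10xxxxxx.
Decoded value 0x194 is ≥ 0x80 (shortest form) and not a surrogate.

valid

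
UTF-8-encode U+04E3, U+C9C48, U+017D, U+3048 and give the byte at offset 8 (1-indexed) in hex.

1-indexed offset 8 is 0-indexed offset 7.
U+04E3 → 2-byte form D3 A3 at offsets 0–1.
U+C9C48 → 4-byte form F3 89 B1 88 at offsets 2–5.
U+017D → 2-byte form C5 BD at offsets 6–7.
Offset 7 falls in char 3's range; it's byte 2 of C5 BD = 0xBD.

0xBD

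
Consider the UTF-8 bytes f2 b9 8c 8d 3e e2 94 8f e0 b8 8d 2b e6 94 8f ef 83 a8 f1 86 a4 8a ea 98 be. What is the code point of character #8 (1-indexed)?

Offset 0: leading byte 0xF2 = 11110010 → 4-byte char #1 = F2 B9 8C 8D.
Offset 4: leading byte 0x3E = 00111110 → 1-byte char #2 = 3E.
Offset 5: leading byte 0xE2 = 11100010 → 3-byte char #3 = E2 94 8F.
Offset 8: leading byte 0xE0 = 11100000 → 3-byte char #4 = E0 B8 8D.
Offset 11: leading byte 0x2B = 00101011 → 1-byte char #5 = 2B.
Offset 12: leading byte 0xE6 = 11100110 → 3-byte char #6 = E6 94 8F.
Offset 15: leading byte 0xEF = 11101111 → 3-byte char #7 = EF 83 A8.
Offset 18: leading byte 0xF1 = 11110001 → 4-byte char #8 = F1 86 A4 8A.
Leading byte 0xF1 = 11110001 matches 11110xxx → 4-byte sequence.
Byte 1: 0xF1 = 11110001, payload 001 (3 bits).
Byte 2: 0x86 = 10000110 (10xxxxxx ✓), payload 000110.
Byte 3: 0xA4 = 10100100 (10xxxxxx ✓), payload 100100.
Byte 4: 0x8A = 10001010 (10xxxxxx ✓), payload 001010.
Concatenate: 001000110100100001010 = 0x4690A (21 bits → U+4690A).

U+4690A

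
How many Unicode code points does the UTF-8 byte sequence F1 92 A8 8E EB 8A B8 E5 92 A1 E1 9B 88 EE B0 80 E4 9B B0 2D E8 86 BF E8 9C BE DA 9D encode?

10

Byte at offset 0: 0xF1 = 11110001 → 4-byte char (#1). Advance 4.
Byte at offset 4: 0xEB = 11101011 → 3-byte char (#2). Advance 3.
Byte at offset 7: 0xE5 = 11100101 → 3-byte char (#3). Advance 3.
Byte at offset 10: 0xE1 = 11100001 → 3-byte char (#4). Advance 3.
Byte at offset 13: 0xEE = 11101110 → 3-byte char (#5). Advance 3.
Byte at offset 16: 0xE4 = 11100100 → 3-byte char (#6). Advance 3.
Byte at offset 19: 0x2D = 00101101 → 1-byte char (#7). Advance 1.
Byte at offset 20: 0xE8 = 11101000 → 3-byte char (#8). Advance 3.
Byte at offset 23: 0xE8 = 11101000 → 3-byte char (#9). Advance 3.
Byte at offset 26: 0xDA = 11011010 → 2-byte char (#10). Advance 2.
Reached end at offset 28 after 10 code points.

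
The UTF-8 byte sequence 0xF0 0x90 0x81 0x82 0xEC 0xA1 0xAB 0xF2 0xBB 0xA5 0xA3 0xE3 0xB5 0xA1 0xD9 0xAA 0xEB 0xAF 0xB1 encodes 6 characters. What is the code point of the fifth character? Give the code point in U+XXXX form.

U+066A

Offset 0: leading byte 0xF0 = 11110000 → 4-byte char #1 = F0 90 81 82.
Offset 4: leading byte 0xEC = 11101100 → 3-byte char #2 = EC A1 AB.
Offset 7: leading byte 0xF2 = 11110010 → 4-byte char #3 = F2 BB A5 A3.
Offset 11: leading byte 0xE3 = 11100011 → 3-byte char #4 = E3 B5 A1.
Offset 14: leading byte 0xD9 = 11011001 → 2-byte char #5 = D9 AA.
Leading byte 0xD9 = 11011001 matches 110xxxxx → 2-byte sequence.
Byte 1: 0xD9 = 11011001, payload 11001 (5 bits).
Byte 2: 0xAA = 10101010 (10xxxxxx ✓), payload 101010.
Concatenate: 11001101010 = 0x66A (11 bits → U+066A).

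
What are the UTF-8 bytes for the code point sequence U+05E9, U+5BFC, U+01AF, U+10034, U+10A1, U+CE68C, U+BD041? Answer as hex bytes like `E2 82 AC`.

D7 A9 E5 AF BC C6 AF F0 90 80 B4 E1 82 A1 F3 8E 9A 8C F2 BD 81 81

U+05E9: 2-byte form → D7 A9.
U+5BFC: 3-byte form → E5 AF BC.
U+01AF: 2-byte form → C6 AF.
U+10034: 4-byte form → F0 90 80 B4.
U+10A1: 3-byte form → E1 82 A1.
U+CE68C: 4-byte form → F3 8E 9A 8C.
U+BD041: 4-byte form → F2 BD 81 81.
Concatenated (22 bytes): D7 A9 E5 AF BC C6 AF F0 90 80 B4 E1 82 A1 F3 8E 9A 8C F2 BD 81 81.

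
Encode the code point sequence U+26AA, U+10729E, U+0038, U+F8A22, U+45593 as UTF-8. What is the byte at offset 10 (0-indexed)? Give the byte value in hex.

U+26AA → 3-byte form E2 9A AA at offsets 0–2.
U+10729E → 4-byte form F4 87 8A 9E at offsets 3–6.
U+0038 → 1-byte form 38 at offsets 7–7.
U+F8A22 → 4-byte form F3 B8 A8 A2 at offsets 8–11.
Offset 10 falls in char 4's range; it's byte 3 of F3 B8 A8 A2 = 0xA8.

0xA8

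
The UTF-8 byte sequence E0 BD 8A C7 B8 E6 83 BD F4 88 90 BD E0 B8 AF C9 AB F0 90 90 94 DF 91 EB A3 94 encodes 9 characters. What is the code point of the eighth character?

U+07D1

Offset 0: leading byte 0xE0 = 11100000 → 3-byte char #1 = E0 BD 8A.
Offset 3: leading byte 0xC7 = 11000111 → 2-byte char #2 = C7 B8.
Offset 5: leading byte 0xE6 = 11100110 → 3-byte char #3 = E6 83 BD.
Offset 8: leading byte 0xF4 = 11110100 → 4-byte char #4 = F4 88 90 BD.
Offset 12: leading byte 0xE0 = 11100000 → 3-byte char #5 = E0 B8 AF.
Offset 15: leading byte 0xC9 = 11001001 → 2-byte char #6 = C9 AB.
Offset 17: leading byte 0xF0 = 11110000 → 4-byte char #7 = F0 90 90 94.
Offset 21: leading byte 0xDF = 11011111 → 2-byte char #8 = DF 91.
Leading byte 0xDF = 11011111 matches 110xxxxx → 2-byte sequence.
Byte 1: 0xDF = 11011111, payload 11111 (5 bits).
Byte 2: 0x91 = 10010001 (10xxxxxx ✓), payload 010001.
Concatenate: 11111010001 = 0x7D1 (11 bits → U+07D1).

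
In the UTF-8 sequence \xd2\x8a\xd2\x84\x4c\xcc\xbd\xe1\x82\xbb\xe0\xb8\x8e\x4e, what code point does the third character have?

Offset 0: leading byte 0xD2 = 11010010 → 2-byte char #1 = D2 8A.
Offset 2: leading byte 0xD2 = 11010010 → 2-byte char #2 = D2 84.
Offset 4: leading byte 0x4C = 01001100 → 1-byte char #3 = 4C.
Leading byte 0x4C = 01001100 matches 0xxxxxxx → 1-byte sequence.
Byte 1: 0x4C = 01001100, payload 1001100 (7 bits).
Concatenate: 1001100 = 0x4C (7 bits → U+004C).

U+004C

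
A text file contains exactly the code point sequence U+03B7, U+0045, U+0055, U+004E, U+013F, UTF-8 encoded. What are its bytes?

U+03B7: 2-byte form → CE B7.
U+0045: 1-byte form → 45.
U+0055: 1-byte form → 55.
U+004E: 1-byte form → 4E.
U+013F: 2-byte form → C4 BF.
Concatenated (7 bytes): CE B7 45 55 4E C4 BF.

CE B7 45 55 4E C4 BF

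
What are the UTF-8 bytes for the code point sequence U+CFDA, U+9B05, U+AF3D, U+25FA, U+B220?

U+CFDA: 3-byte form → EC BF 9A.
U+9B05: 3-byte form → E9 AC 85.
U+AF3D: 3-byte form → EA BC BD.
U+25FA: 3-byte form → E2 97 BA.
U+B220: 3-byte form → EB 88 A0.
Concatenated (15 bytes): EC BF 9A E9 AC 85 EA BC BD E2 97 BA EB 88 A0.

EC BF 9A E9 AC 85 EA BC BD E2 97 BA EB 88 A0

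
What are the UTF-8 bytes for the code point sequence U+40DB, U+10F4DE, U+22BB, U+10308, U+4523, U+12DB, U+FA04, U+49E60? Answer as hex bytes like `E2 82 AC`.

E4 83 9B F4 8F 93 9E E2 8A BB F0 90 8C 88 E4 94 A3 E1 8B 9B EF A8 84 F1 89 B9 A0

U+40DB: 3-byte form → E4 83 9B.
U+10F4DE: 4-byte form → F4 8F 93 9E.
U+22BB: 3-byte form → E2 8A BB.
U+10308: 4-byte form → F0 90 8C 88.
U+4523: 3-byte form → E4 94 A3.
U+12DB: 3-byte form → E1 8B 9B.
U+FA04: 3-byte form → EF A8 84.
U+49E60: 4-byte form → F1 89 B9 A0.
Concatenated (27 bytes): E4 83 9B F4 8F 93 9E E2 8A BB F0 90 8C 88 E4 94 A3 E1 8B 9B EF A8 84 F1 89 B9 A0.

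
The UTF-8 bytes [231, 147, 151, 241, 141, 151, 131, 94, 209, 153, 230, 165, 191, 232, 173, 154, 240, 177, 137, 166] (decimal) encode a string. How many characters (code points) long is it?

Byte at offset 0: 0xE7 = 11100111 → 3-byte char (#1). Advance 3.
Byte at offset 3: 0xF1 = 11110001 → 4-byte char (#2). Advance 4.
Byte at offset 7: 0x5E = 01011110 → 1-byte char (#3). Advance 1.
Byte at offset 8: 0xD1 = 11010001 → 2-byte char (#4). Advance 2.
Byte at offset 10: 0xE6 = 11100110 → 3-byte char (#5). Advance 3.
Byte at offset 13: 0xE8 = 11101000 → 3-byte char (#6). Advance 3.
Byte at offset 16: 0xF0 = 11110000 → 4-byte char (#7). Advance 4.
Reached end at offset 20 after 7 code points.

7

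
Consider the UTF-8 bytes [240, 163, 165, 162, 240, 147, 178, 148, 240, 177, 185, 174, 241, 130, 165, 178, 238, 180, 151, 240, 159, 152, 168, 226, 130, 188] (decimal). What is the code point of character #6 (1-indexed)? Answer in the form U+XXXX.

Offset 0: leading byte 0xF0 = 11110000 → 4-byte char #1 = F0 A3 A5 A2.
Offset 4: leading byte 0xF0 = 11110000 → 4-byte char #2 = F0 93 B2 94.
Offset 8: leading byte 0xF0 = 11110000 → 4-byte char #3 = F0 B1 B9 AE.
Offset 12: leading byte 0xF1 = 11110001 → 4-byte char #4 = F1 82 A5 B2.
Offset 16: leading byte 0xEE = 11101110 → 3-byte char #5 = EE B4 97.
Offset 19: leading byte 0xF0 = 11110000 → 4-byte char #6 = F0 9F 98 A8.
Leading byte 0xF0 = 11110000 matches 11110xxx → 4-byte sequence.
Byte 1: 0xF0 = 11110000, payload 000 (3 bits).
Byte 2: 0x9F = 10011111 (10xxxxxx ✓), payload 011111.
Byte 3: 0x98 = 10011000 (10xxxxxx ✓), payload 011000.
Byte 4: 0xA8 = 10101000 (10xxxxxx ✓), payload 101000.
Concatenate: 000011111011000101000 = 0x1F628 (21 bits → U+1F628).

U+1F628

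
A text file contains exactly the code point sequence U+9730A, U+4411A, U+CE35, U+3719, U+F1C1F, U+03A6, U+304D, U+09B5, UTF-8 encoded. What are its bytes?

U+9730A: 4-byte form → F2 97 8C 8A.
U+4411A: 4-byte form → F1 84 84 9A.
U+CE35: 3-byte form → EC B8 B5.
U+3719: 3-byte form → E3 9C 99.
U+F1C1F: 4-byte form → F3 B1 B0 9F.
U+03A6: 2-byte form → CE A6.
U+304D: 3-byte form → E3 81 8D.
U+09B5: 3-byte form → E0 A6 B5.
Concatenated (26 bytes): F2 97 8C 8A F1 84 84 9A EC B8 B5 E3 9C 99 F3 B1 B0 9F CE A6 E3 81 8D E0 A6 B5.

F2 97 8C 8A F1 84 84 9A EC B8 B5 E3 9C 99 F3 B1 B0 9F CE A6 E3 81 8D E0 A6 B5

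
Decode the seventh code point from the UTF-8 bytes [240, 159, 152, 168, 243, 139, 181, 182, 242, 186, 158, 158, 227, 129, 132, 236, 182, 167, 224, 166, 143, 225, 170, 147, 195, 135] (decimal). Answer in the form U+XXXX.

U+1A93

Offset 0: leading byte 0xF0 = 11110000 → 4-byte char #1 = F0 9F 98 A8.
Offset 4: leading byte 0xF3 = 11110011 → 4-byte char #2 = F3 8B B5 B6.
Offset 8: leading byte 0xF2 = 11110010 → 4-byte char #3 = F2 BA 9E 9E.
Offset 12: leading byte 0xE3 = 11100011 → 3-byte char #4 = E3 81 84.
Offset 15: leading byte 0xEC = 11101100 → 3-byte char #5 = EC B6 A7.
Offset 18: leading byte 0xE0 = 11100000 → 3-byte char #6 = E0 A6 8F.
Offset 21: leading byte 0xE1 = 11100001 → 3-byte char #7 = E1 AA 93.
Leading byte 0xE1 = 11100001 matches 1110xxxx → 3-byte sequence.
Byte 1: 0xE1 = 11100001, payload 0001 (4 bits).
Byte 2: 0xAA = 10101010 (10xxxxxx ✓), payload 101010.
Byte 3: 0x93 = 10010011 (10xxxxxx ✓), payload 010011.
Concatenate: 0001101010010011 = 0x1A93 (16 bits → U+1A93).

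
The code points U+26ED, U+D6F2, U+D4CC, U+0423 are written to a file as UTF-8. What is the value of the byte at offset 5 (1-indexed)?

0x9B

1-indexed offset 5 is 0-indexed offset 4.
U+26ED → 3-byte form E2 9B AD at offsets 0–2.
U+D6F2 → 3-byte form ED 9B B2 at offsets 3–5.
Offset 4 falls in char 2's range; it's byte 2 of ED 9B B2 = 0x9B.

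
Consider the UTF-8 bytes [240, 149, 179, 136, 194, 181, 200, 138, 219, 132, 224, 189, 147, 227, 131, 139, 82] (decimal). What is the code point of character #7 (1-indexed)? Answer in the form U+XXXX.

Offset 0: leading byte 0xF0 = 11110000 → 4-byte char #1 = F0 95 B3 88.
Offset 4: leading byte 0xC2 = 11000010 → 2-byte char #2 = C2 B5.
Offset 6: leading byte 0xC8 = 11001000 → 2-byte char #3 = C8 8A.
Offset 8: leading byte 0xDB = 11011011 → 2-byte char #4 = DB 84.
Offset 10: leading byte 0xE0 = 11100000 → 3-byte char #5 = E0 BD 93.
Offset 13: leading byte 0xE3 = 11100011 → 3-byte char #6 = E3 83 8B.
Offset 16: leading byte 0x52 = 01010010 → 1-byte char #7 = 52.
Leading byte 0x52 = 01010010 matches 0xxxxxxx → 1-byte sequence.
Byte 1: 0x52 = 01010010, payload 1010010 (7 bits).
Concatenate: 1010010 = 0x52 (7 bits → U+0052).

U+0052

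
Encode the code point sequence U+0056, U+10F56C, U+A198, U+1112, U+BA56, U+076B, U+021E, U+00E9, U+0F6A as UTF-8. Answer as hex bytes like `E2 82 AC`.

56 F4 8F 95 AC EA 86 98 E1 84 92 EB A9 96 DD AB C8 9E C3 A9 E0 BD AA

U+0056: 1-byte form → 56.
U+10F56C: 4-byte form → F4 8F 95 AC.
U+A198: 3-byte form → EA 86 98.
U+1112: 3-byte form → E1 84 92.
U+BA56: 3-byte form → EB A9 96.
U+076B: 2-byte form → DD AB.
U+021E: 2-byte form → C8 9E.
U+00E9: 2-byte form → C3 A9.
U+0F6A: 3-byte form → E0 BD AA.
Concatenated (23 bytes): 56 F4 8F 95 AC EA 86 98 E1 84 92 EB A9 96 DD AB C8 9E C3 A9 E0 BD AA.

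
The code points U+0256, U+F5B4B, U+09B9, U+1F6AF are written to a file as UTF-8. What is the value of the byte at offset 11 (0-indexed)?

U+0256 → 2-byte form C9 96 at offsets 0–1.
U+F5B4B → 4-byte form F3 B5 AD 8B at offsets 2–5.
U+09B9 → 3-byte form E0 A6 B9 at offsets 6–8.
U+1F6AF → 4-byte form F0 9F 9A AF at offsets 9–12.
Offset 11 falls in char 4's range; it's byte 3 of F0 9F 9A AF = 0x9A.

0x9A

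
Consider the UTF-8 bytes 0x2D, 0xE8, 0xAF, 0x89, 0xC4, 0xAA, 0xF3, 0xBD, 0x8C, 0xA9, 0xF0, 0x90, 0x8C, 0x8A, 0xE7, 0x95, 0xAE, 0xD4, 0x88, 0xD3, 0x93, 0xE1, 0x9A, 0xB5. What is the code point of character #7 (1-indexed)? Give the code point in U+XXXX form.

U+0508

Offset 0: leading byte 0x2D = 00101101 → 1-byte char #1 = 2D.
Offset 1: leading byte 0xE8 = 11101000 → 3-byte char #2 = E8 AF 89.
Offset 4: leading byte 0xC4 = 11000100 → 2-byte char #3 = C4 AA.
Offset 6: leading byte 0xF3 = 11110011 → 4-byte char #4 = F3 BD 8C A9.
Offset 10: leading byte 0xF0 = 11110000 → 4-byte char #5 = F0 90 8C 8A.
Offset 14: leading byte 0xE7 = 11100111 → 3-byte char #6 = E7 95 AE.
Offset 17: leading byte 0xD4 = 11010100 → 2-byte char #7 = D4 88.
Leading byte 0xD4 = 11010100 matches 110xxxxx → 2-byte sequence.
Byte 1: 0xD4 = 11010100, payload 10100 (5 bits).
Byte 2: 0x88 = 10001000 (10xxxxxx ✓), payload 001000.
Concatenate: 10100001000 = 0x508 (11 bits → U+0508).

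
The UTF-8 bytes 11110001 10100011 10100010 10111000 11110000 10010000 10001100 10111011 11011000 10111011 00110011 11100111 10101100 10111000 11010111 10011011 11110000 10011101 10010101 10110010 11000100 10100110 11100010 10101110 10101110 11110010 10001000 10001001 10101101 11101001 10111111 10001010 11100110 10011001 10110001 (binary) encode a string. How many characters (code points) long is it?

12

Byte at offset 0: 0xF1 = 11110001 → 4-byte char (#1). Advance 4.
Byte at offset 4: 0xF0 = 11110000 → 4-byte char (#2). Advance 4.
Byte at offset 8: 0xD8 = 11011000 → 2-byte char (#3). Advance 2.
Byte at offset 10: 0x33 = 00110011 → 1-byte char (#4). Advance 1.
Byte at offset 11: 0xE7 = 11100111 → 3-byte char (#5). Advance 3.
Byte at offset 14: 0xD7 = 11010111 → 2-byte char (#6). Advance 2.
Byte at offset 16: 0xF0 = 11110000 → 4-byte char (#7). Advance 4.
Byte at offset 20: 0xC4 = 11000100 → 2-byte char (#8). Advance 2.
Byte at offset 22: 0xE2 = 11100010 → 3-byte char (#9). Advance 3.
Byte at offset 25: 0xF2 = 11110010 → 4-byte char (#10). Advance 4.
Byte at offset 29: 0xE9 = 11101001 → 3-byte char (#11). Advance 3.
Byte at offset 32: 0xE6 = 11100110 → 3-byte char (#12). Advance 3.
Reached end at offset 35 after 12 code points.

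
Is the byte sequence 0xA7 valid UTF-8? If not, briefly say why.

Byte 0xA7 = 10100111 has the form 10xxxxxx — a continuation byte — but there is no preceding leading byte.

invalid (continuation byte with no leading byte)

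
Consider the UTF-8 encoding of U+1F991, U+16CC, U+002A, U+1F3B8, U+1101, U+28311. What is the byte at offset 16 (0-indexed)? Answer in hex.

0xA8

U+1F991 → 4-byte form F0 9F A6 91 at offsets 0–3.
U+16CC → 3-byte form E1 9B 8C at offsets 4–6.
U+002A → 1-byte form 2A at offsets 7–7.
U+1F3B8 → 4-byte form F0 9F 8E B8 at offsets 8–11.
U+1101 → 3-byte form E1 84 81 at offsets 12–14.
U+28311 → 4-byte form F0 A8 8C 91 at offsets 15–18.
Offset 16 falls in char 6's range; it's byte 2 of F0 A8 8C 91 = 0xA8.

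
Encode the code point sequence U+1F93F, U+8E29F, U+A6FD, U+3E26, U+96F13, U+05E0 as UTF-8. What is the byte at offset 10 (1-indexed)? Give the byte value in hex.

0x9B

1-indexed offset 10 is 0-indexed offset 9.
U+1F93F → 4-byte form F0 9F A4 BF at offsets 0–3.
U+8E29F → 4-byte form F2 8E 8A 9F at offsets 4–7.
U+A6FD → 3-byte form EA 9B BD at offsets 8–10.
Offset 9 falls in char 3's range; it's byte 2 of EA 9B BD = 0x9B.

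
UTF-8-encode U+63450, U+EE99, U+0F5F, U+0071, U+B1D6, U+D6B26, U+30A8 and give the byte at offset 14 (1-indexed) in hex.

1-indexed offset 14 is 0-indexed offset 13.
U+63450 → 4-byte form F1 A3 91 90 at offsets 0–3.
U+EE99 → 3-byte form EE BA 99 at offsets 4–6.
U+0F5F → 3-byte form E0 BD 9F at offsets 7–9.
U+0071 → 1-byte form 71 at offsets 10–10.
U+B1D6 → 3-byte form EB 87 96 at offsets 11–13.
Offset 13 falls in char 5's range; it's byte 3 of EB 87 96 = 0x96.

0x96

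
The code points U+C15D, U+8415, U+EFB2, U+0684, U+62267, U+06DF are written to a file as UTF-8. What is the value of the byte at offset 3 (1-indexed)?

1-indexed offset 3 is 0-indexed offset 2.
U+C15D → 3-byte form EC 85 9D at offsets 0–2.
Offset 2 falls in char 1's range; it's byte 3 of EC 85 9D = 0x9D.

0x9D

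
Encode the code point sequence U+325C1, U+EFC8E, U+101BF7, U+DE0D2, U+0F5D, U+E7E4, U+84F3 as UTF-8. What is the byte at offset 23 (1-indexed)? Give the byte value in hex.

0xE8

1-indexed offset 23 is 0-indexed offset 22.
U+325C1 → 4-byte form F0 B2 97 81 at offsets 0–3.
U+EFC8E → 4-byte form F3 AF B2 8E at offsets 4–7.
U+101BF7 → 4-byte form F4 81 AF B7 at offsets 8–11.
U+DE0D2 → 4-byte form F3 9E 83 92 at offsets 12–15.
U+0F5D → 3-byte form E0 BD 9D at offsets 16–18.
U+E7E4 → 3-byte form EE 9F A4 at offsets 19–21.
U+84F3 → 3-byte form E8 93 B3 at offsets 22–24.
Offset 22 falls in char 7's range; it's byte 1 of E8 93 B3 = 0xE8.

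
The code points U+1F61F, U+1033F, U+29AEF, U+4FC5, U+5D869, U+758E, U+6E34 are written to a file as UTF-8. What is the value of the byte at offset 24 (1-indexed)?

1-indexed offset 24 is 0-indexed offset 23.
U+1F61F → 4-byte form F0 9F 98 9F at offsets 0–3.
U+1033F → 4-byte form F0 90 8C BF at offsets 4–7.
U+29AEF → 4-byte form F0 A9 AB AF at offsets 8–11.
U+4FC5 → 3-byte form E4 BF 85 at offsets 12–14.
U+5D869 → 4-byte form F1 9D A1 A9 at offsets 15–18.
U+758E → 3-byte form E7 96 8E at offsets 19–21.
U+6E34 → 3-byte form E6 B8 B4 at offsets 22–24.
Offset 23 falls in char 7's range; it's byte 2 of E6 B8 B4 = 0xB8.

0xB8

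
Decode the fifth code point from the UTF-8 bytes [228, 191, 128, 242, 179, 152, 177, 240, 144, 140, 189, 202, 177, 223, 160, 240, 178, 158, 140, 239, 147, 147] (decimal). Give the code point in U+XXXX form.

U+07E0

Offset 0: leading byte 0xE4 = 11100100 → 3-byte char #1 = E4 BF 80.
Offset 3: leading byte 0xF2 = 11110010 → 4-byte char #2 = F2 B3 98 B1.
Offset 7: leading byte 0xF0 = 11110000 → 4-byte char #3 = F0 90 8C BD.
Offset 11: leading byte 0xCA = 11001010 → 2-byte char #4 = CA B1.
Offset 13: leading byte 0xDF = 11011111 → 2-byte char #5 = DF A0.
Leading byte 0xDF = 11011111 matches 110xxxxx → 2-byte sequence.
Byte 1: 0xDF = 11011111, payload 11111 (5 bits).
Byte 2: 0xA0 = 10100000 (10xxxxxx ✓), payload 100000.
Concatenate: 11111100000 = 0x7E0 (11 bits → U+07E0).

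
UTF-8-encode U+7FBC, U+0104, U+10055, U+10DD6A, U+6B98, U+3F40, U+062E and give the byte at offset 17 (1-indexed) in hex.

1-indexed offset 17 is 0-indexed offset 16.
U+7FBC → 3-byte form E7 BE BC at offsets 0–2.
U+0104 → 2-byte form C4 84 at offsets 3–4.
U+10055 → 4-byte form F0 90 81 95 at offsets 5–8.
U+10DD6A → 4-byte form F4 8D B5 AA at offsets 9–12.
U+6B98 → 3-byte form E6 AE 98 at offsets 13–15.
U+3F40 → 3-byte form E3 BD 80 at offsets 16–18.
Offset 16 falls in char 6's range; it's byte 1 of E3 BD 80 = 0xE3.

0xE3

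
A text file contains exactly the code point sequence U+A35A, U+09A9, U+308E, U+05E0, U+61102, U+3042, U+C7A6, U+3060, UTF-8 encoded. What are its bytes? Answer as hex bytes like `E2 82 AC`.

EA 8D 9A E0 A6 A9 E3 82 8E D7 A0 F1 A1 84 82 E3 81 82 EC 9E A6 E3 81 A0

U+A35A: 3-byte form → EA 8D 9A.
U+09A9: 3-byte form → E0 A6 A9.
U+308E: 3-byte form → E3 82 8E.
U+05E0: 2-byte form → D7 A0.
U+61102: 4-byte form → F1 A1 84 82.
U+3042: 3-byte form → E3 81 82.
U+C7A6: 3-byte form → EC 9E A6.
U+3060: 3-byte form → E3 81 A0.
Concatenated (24 bytes): EA 8D 9A E0 A6 A9 E3 82 8E D7 A0 F1 A1 84 82 E3 81 82 EC 9E A6 E3 81 A0.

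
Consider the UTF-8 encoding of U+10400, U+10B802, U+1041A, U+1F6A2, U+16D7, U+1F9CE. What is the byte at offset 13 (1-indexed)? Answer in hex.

0xF0

1-indexed offset 13 is 0-indexed offset 12.
U+10400 → 4-byte form F0 90 90 80 at offsets 0–3.
U+10B802 → 4-byte form F4 8B A0 82 at offsets 4–7.
U+1041A → 4-byte form F0 90 90 9A at offsets 8–11.
U+1F6A2 → 4-byte form F0 9F 9A A2 at offsets 12–15.
Offset 12 falls in char 4's range; it's byte 1 of F0 9F 9A A2 = 0xF0.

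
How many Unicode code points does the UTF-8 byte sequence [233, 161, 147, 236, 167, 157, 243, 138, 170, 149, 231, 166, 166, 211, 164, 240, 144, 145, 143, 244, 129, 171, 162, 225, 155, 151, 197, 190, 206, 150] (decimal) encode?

Byte at offset 0: 0xE9 = 11101001 → 3-byte char (#1). Advance 3.
Byte at offset 3: 0xEC = 11101100 → 3-byte char (#2). Advance 3.
Byte at offset 6: 0xF3 = 11110011 → 4-byte char (#3). Advance 4.
Byte at offset 10: 0xE7 = 11100111 → 3-byte char (#4). Advance 3.
Byte at offset 13: 0xD3 = 11010011 → 2-byte char (#5). Advance 2.
Byte at offset 15: 0xF0 = 11110000 → 4-byte char (#6). Advance 4.
Byte at offset 19: 0xF4 = 11110100 → 4-byte char (#7). Advance 4.
Byte at offset 23: 0xE1 = 11100001 → 3-byte char (#8). Advance 3.
Byte at offset 26: 0xC5 = 11000101 → 2-byte char (#9). Advance 2.
Byte at offset 28: 0xCE = 11001110 → 2-byte char (#10). Advance 2.
Reached end at offset 30 after 10 code points.

10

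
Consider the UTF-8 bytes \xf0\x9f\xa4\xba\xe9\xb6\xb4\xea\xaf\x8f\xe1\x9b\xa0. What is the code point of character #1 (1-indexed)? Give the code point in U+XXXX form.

Offset 0: leading byte 0xF0 = 11110000 → 4-byte char #1 = F0 9F A4 BA.
Leading byte 0xF0 = 11110000 matches 11110xxx → 4-byte sequence.
Byte 1: 0xF0 = 11110000, payload 000 (3 bits).
Byte 2: 0x9F = 10011111 (10xxxxxx ✓), payload 011111.
Byte 3: 0xA4 = 10100100 (10xxxxxx ✓), payload 100100.
Byte 4: 0xBA = 10111010 (10xxxxxx ✓), payload 111010.
Concatenate: 000011111100100111010 = 0x1F93A (21 bits → U+1F93A).

U+1F93A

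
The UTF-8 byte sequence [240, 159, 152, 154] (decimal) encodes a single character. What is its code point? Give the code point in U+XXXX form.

U+1F61A

Leading byte 0xF0 = 11110000 matches 11110xxx → 4-byte sequence.
Byte 1: 0xF0 = 11110000, payload 000 (3 bits).
Byte 2: 0x9F = 10011111 (10xxxxxx ✓), payload 011111.
Byte 3: 0x98 = 10011000 (10xxxxxx ✓), payload 011000.
Byte 4: 0x9A = 10011010 (10xxxxxx ✓), payload 011010.
Concatenate: 000011111011000011010 = 0x1F61A (21 bits → U+1F61A).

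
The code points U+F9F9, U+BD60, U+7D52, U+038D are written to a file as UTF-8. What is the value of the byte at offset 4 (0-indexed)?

U+F9F9 → 3-byte form EF A7 B9 at offsets 0–2.
U+BD60 → 3-byte form EB B5 A0 at offsets 3–5.
Offset 4 falls in char 2's range; it's byte 2 of EB B5 A0 = 0xB5.

0xB5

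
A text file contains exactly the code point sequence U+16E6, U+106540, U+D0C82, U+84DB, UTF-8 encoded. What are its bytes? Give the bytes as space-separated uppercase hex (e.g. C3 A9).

U+16E6: 3-byte form → E1 9B A6.
U+106540: 4-byte form → F4 86 95 80.
U+D0C82: 4-byte form → F3 90 B2 82.
U+84DB: 3-byte form → E8 93 9B.
Concatenated (14 bytes): E1 9B A6 F4 86 95 80 F3 90 B2 82 E8 93 9B.

E1 9B A6 F4 86 95 80 F3 90 B2 82 E8 93 9B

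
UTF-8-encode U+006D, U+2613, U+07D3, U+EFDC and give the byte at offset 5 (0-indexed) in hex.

0x93

U+006D → 1-byte form 6D at offsets 0–0.
U+2613 → 3-byte form E2 98 93 at offsets 1–3.
U+07D3 → 2-byte form DF 93 at offsets 4–5.
Offset 5 falls in char 3's range; it's byte 2 of DF 93 = 0x93.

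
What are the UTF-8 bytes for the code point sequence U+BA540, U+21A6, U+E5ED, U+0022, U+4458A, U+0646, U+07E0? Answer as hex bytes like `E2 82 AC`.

U+BA540: 4-byte form → F2 BA 95 80.
U+21A6: 3-byte form → E2 86 A6.
U+E5ED: 3-byte form → EE 97 AD.
U+0022: 1-byte form → 22.
U+4458A: 4-byte form → F1 84 96 8A.
U+0646: 2-byte form → D9 86.
U+07E0: 2-byte form → DF A0.
Concatenated (19 bytes): F2 BA 95 80 E2 86 A6 EE 97 AD 22 F1 84 96 8A D9 86 DF A0.

F2 BA 95 80 E2 86 A6 EE 97 AD 22 F1 84 96 8A D9 86 DF A0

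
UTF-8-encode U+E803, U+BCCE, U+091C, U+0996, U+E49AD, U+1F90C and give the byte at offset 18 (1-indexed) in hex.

0x9F

1-indexed offset 18 is 0-indexed offset 17.
U+E803 → 3-byte form EE A0 83 at offsets 0–2.
U+BCCE → 3-byte form EB B3 8E at offsets 3–5.
U+091C → 3-byte form E0 A4 9C at offsets 6–8.
U+0996 → 3-byte form E0 A6 96 at offsets 9–11.
U+E49AD → 4-byte form F3 A4 A6 AD at offsets 12–15.
U+1F90C → 4-byte form F0 9F A4 8C at offsets 16–19.
Offset 17 falls in char 6's range; it's byte 2 of F0 9F A4 8C = 0x9F.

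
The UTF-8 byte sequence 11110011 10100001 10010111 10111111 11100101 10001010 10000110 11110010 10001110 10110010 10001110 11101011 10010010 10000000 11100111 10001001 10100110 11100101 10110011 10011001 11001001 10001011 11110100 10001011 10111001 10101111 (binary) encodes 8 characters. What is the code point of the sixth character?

Offset 0: leading byte 0xF3 = 11110011 → 4-byte char #1 = F3 A1 97 BF.
Offset 4: leading byte 0xE5 = 11100101 → 3-byte char #2 = E5 8A 86.
Offset 7: leading byte 0xF2 = 11110010 → 4-byte char #3 = F2 8E B2 8E.
Offset 11: leading byte 0xEB = 11101011 → 3-byte char #4 = EB 92 80.
Offset 14: leading byte 0xE7 = 11100111 → 3-byte char #5 = E7 89 A6.
Offset 17: leading byte 0xE5 = 11100101 → 3-byte char #6 = E5 B3 99.
Leading byte 0xE5 = 11100101 matches 1110xxxx → 3-byte sequence.
Byte 1: 0xE5 = 11100101, payload 0101 (4 bits).
Byte 2: 0xB3 = 10110011 (10xxxxxx ✓), payload 110011.
Byte 3: 0x99 = 10011001 (10xxxxxx ✓), payload 011001.
Concatenate: 0101110011011001 = 0x5CD9 (16 bits → U+5CD9).

U+5CD9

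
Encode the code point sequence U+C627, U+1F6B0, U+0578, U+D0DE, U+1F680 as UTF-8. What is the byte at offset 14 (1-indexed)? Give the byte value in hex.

1-indexed offset 14 is 0-indexed offset 13.
U+C627 → 3-byte form EC 98 A7 at offsets 0–2.
U+1F6B0 → 4-byte form F0 9F 9A B0 at offsets 3–6.
U+0578 → 2-byte form D5 B8 at offsets 7–8.
U+D0DE → 3-byte form ED 83 9E at offsets 9–11.
U+1F680 → 4-byte form F0 9F 9A 80 at offsets 12–15.
Offset 13 falls in char 5's range; it's byte 2 of F0 9F 9A 80 = 0x9F.

0x9F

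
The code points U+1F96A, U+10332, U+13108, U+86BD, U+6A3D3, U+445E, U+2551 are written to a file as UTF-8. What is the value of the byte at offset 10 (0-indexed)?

0x84

U+1F96A → 4-byte form F0 9F A5 AA at offsets 0–3.
U+10332 → 4-byte form F0 90 8C B2 at offsets 4–7.
U+13108 → 4-byte form F0 93 84 88 at offsets 8–11.
Offset 10 falls in char 3's range; it's byte 3 of F0 93 84 88 = 0x84.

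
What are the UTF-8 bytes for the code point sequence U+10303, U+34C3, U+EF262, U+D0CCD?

F0 90 8C 83 E3 93 83 F3 AF 89 A2 F3 90 B3 8D

U+10303: 4-byte form → F0 90 8C 83.
U+34C3: 3-byte form → E3 93 83.
U+EF262: 4-byte form → F3 AF 89 A2.
U+D0CCD: 4-byte form → F3 90 B3 8D.
Concatenated (15 bytes): F0 90 8C 83 E3 93 83 F3 AF 89 A2 F3 90 B3 8D.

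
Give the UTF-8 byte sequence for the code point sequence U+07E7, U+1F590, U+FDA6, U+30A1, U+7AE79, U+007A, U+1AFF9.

DF A7 F0 9F 96 90 EF B6 A6 E3 82 A1 F1 BA B9 B9 7A F0 9A BF B9

U+07E7: 2-byte form → DF A7.
U+1F590: 4-byte form → F0 9F 96 90.
U+FDA6: 3-byte form → EF B6 A6.
U+30A1: 3-byte form → E3 82 A1.
U+7AE79: 4-byte form → F1 BA B9 B9.
U+007A: 1-byte form → 7A.
U+1AFF9: 4-byte form → F0 9A BF B9.
Concatenated (21 bytes): DF A7 F0 9F 96 90 EF B6 A6 E3 82 A1 F1 BA B9 B9 7A F0 9A BF B9.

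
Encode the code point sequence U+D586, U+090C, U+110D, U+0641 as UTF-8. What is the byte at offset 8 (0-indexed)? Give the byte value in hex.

U+D586 → 3-byte form ED 96 86 at offsets 0–2.
U+090C → 3-byte form E0 A4 8C at offsets 3–5.
U+110D → 3-byte form E1 84 8D at offsets 6–8.
Offset 8 falls in char 3's range; it's byte 3 of E1 84 8D = 0x8D.

0x8D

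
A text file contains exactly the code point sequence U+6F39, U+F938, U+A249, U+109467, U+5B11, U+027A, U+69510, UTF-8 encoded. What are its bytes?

U+6F39: 3-byte form → E6 BC B9.
U+F938: 3-byte form → EF A4 B8.
U+A249: 3-byte form → EA 89 89.
U+109467: 4-byte form → F4 89 91 A7.
U+5B11: 3-byte form → E5 AC 91.
U+027A: 2-byte form → C9 BA.
U+69510: 4-byte form → F1 A9 94 90.
Concatenated (22 bytes): E6 BC B9 EF A4 B8 EA 89 89 F4 89 91 A7 E5 AC 91 C9 BA F1 A9 94 90.

E6 BC B9 EF A4 B8 EA 89 89 F4 89 91 A7 E5 AC 91 C9 BA F1 A9 94 90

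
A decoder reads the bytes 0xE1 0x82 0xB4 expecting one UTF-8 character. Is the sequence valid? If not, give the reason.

valid

Leading byte 0xE1 = 11100001 → 3-byte form.
Continuation bytes 0x82=10000010, 0xB4=10110100 all match 10xxxxxx.
Decoded value 0x10B4 is ≥ 0x800 (shortest form) and not a surrogate.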